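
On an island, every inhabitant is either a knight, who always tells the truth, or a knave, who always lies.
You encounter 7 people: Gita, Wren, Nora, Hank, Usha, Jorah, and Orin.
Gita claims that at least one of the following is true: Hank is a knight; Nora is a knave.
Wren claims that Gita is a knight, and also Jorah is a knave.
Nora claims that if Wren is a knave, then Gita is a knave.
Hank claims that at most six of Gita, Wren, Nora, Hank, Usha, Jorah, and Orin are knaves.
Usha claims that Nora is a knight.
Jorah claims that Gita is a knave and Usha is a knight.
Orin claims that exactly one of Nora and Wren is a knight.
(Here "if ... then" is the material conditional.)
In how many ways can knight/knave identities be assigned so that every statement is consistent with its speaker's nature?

1

Consistent assignments:
  Gita=knight, Wren=knight, Nora=knight, Hank=knight, Usha=knight, Jorah=knave, Orin=knave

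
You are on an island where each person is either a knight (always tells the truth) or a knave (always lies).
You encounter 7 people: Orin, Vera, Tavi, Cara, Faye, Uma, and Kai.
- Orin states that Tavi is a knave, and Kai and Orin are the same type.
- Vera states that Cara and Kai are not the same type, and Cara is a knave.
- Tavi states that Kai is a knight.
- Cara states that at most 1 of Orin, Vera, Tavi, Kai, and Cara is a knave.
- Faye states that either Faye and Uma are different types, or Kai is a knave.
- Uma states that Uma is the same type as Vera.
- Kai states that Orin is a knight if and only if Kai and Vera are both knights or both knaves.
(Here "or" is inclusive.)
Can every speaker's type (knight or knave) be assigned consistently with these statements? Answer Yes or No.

No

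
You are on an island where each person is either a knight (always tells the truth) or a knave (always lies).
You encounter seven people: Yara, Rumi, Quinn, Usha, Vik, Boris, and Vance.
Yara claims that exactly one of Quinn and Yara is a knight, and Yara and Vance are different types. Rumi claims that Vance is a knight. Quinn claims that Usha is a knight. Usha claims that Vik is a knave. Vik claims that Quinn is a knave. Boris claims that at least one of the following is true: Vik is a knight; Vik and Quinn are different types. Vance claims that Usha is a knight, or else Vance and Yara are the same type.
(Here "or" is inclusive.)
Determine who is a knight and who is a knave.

Yara (knight): "exactly one of Quinn and Yara is a knight, and Yara and Vance are different types" — true. ✓
Rumi is a knave; "Vance is a knight" is False, as required.
Quinn is a knave, and the claim "Usha is a knight" is indeed False.
Since Usha is a knave, "Vik is a knave" needs to be False, which holds.
Vik is a knight; "Quinn is a knave" is true, as required.
Boris is a knight; "at least one of the following is true: Vik is a knight; Vik and Quinn are different types" is true, as required.
Since Vance is a knave, "Usha is a knight, or else Vance and Yara are the same type" needs to be False, which holds.

Yara is a knight, Rumi is a knave, Quinn is a knave, Usha is a knave, Vik is a knight, Boris is a knight, and Vance is a knave.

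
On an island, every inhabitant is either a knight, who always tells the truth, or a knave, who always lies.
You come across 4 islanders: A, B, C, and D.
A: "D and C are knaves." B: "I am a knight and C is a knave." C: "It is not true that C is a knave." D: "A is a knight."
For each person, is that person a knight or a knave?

A is a knave, B is a knave, C is a knight, and D is a knave.

Suppose A is a knight. Then A's statement "D and C are knaves" would have to be true. Checking the 8 ways to assign the others, none is consistent with every speaker.
(For instance, with B=knave, C=knight, D=knave, A's claim "D and C are knaves" comes out false where it would need to be true.)
So A must be a knave, making "D and C are knaves" false. Taking A=knave, B=knave, C=knight, D=knave, each remaining statement checks out:
  B (knave): "I am a knight and C is a knave" — false. ✓
  C (knight): "it is not true that C is a knave" — true. ✓
  D (knave): "A is a knight" — false. ✓
This is the unique consistent assignment.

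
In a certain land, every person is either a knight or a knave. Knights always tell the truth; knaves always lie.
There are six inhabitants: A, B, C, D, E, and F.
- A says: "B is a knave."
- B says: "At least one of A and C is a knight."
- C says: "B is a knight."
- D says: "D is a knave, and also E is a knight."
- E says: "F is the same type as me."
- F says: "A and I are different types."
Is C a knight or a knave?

C is a knight.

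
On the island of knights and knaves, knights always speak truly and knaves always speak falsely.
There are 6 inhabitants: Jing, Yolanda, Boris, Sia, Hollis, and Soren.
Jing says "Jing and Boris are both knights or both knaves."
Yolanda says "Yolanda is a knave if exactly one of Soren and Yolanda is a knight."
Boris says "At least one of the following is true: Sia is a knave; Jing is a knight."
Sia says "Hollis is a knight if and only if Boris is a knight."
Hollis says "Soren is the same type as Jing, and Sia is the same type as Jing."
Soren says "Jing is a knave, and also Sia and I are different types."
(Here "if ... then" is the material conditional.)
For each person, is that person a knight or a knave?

Jing is a knave, so "Jing and Boris are both knights or both knaves" must be False — and it is.
Yolanda (knight): "Yolanda is a knave if exactly one of Soren and Yolanda is a knight" — true. ✓
Boris (knight): "at least one of the following is true: Sia is a knave; Jing is a knight" — true. ✓
Sia is a knave; "Hollis is a knight if and only if Boris is a knight" is False, as required.
Since Hollis is a knave, "Soren is the same type as Jing, and Sia is the same type as Jing" needs to be False, which holds.
As a knight, Soren's statement "Jing is a knave, and also Sia and I are different types" should be true; it is.

Jing is a knave, Yolanda is a knight, Boris is a knight, Sia is a knave, Hollis is a knave, and Soren is a knight.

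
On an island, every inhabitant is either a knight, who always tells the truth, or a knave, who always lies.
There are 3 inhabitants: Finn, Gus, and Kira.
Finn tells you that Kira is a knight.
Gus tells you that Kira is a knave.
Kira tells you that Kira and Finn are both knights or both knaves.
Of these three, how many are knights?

The unique consistent assignment is Finn=knight, Gus=knave, Kira=knight.
That has 2 knights.

2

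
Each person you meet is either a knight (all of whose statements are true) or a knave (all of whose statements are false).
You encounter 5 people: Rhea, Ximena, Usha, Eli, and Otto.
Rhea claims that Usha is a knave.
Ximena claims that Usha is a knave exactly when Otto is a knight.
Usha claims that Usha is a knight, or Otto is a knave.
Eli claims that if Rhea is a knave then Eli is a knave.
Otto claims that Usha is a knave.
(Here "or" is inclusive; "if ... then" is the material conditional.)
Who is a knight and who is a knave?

Suppose Rhea is a knave. Then Rhea's statement "Usha is a knave" would have to be false. Checking the 16 ways to assign the others, none is consistent with every speaker.
(For instance, with Ximena=knight, Usha=knave, Eli=knight, Otto=knight, Rhea's claim "Usha is a knave" comes out true where it would need to be false.)
So Rhea must be a knight, making "Usha is a knave" true. Taking Rhea=knight, Ximena=knight, Usha=knave, Eli=knight, Otto=knight, each remaining statement checks out:
  Ximena (knight): "Usha is a knave exactly when Otto is a knight" — true. ✓
  Usha (knave): "Usha is a knight, or Otto is a knave" — false. ✓
  Eli (knight): "if Rhea is a knave then Eli is a knave" — true. ✓
  Otto (knight): "Usha is a knave" — true. ✓
This is the unique consistent assignment.

Rhea is a knight, Ximena is a knight, Usha is a knave, Eli is a knight, and Otto is a knight.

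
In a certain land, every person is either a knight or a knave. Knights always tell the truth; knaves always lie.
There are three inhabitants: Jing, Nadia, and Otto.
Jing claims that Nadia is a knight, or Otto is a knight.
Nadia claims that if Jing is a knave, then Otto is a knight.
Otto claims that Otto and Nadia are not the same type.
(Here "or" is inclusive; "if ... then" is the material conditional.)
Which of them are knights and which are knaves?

Jing is a knave, Nadia is a knave, and Otto is a knave.

Jing is a knave; "Nadia is a knight, or Otto is a knight" is False, as required.
As a knave, Nadia's statement "if Jing is a knave, then Otto is a knight" should be False; it is.
Otto is a knave; "Otto and Nadia are not the same type" is False, as required.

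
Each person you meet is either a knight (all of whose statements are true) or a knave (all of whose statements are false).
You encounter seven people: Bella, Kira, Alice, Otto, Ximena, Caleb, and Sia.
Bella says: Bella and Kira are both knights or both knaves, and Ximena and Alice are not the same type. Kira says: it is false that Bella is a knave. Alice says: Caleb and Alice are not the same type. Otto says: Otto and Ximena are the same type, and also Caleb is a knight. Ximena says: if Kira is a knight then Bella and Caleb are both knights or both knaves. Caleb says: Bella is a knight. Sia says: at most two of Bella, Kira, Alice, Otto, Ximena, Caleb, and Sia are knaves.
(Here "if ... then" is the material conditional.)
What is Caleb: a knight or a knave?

Caleb is a knave.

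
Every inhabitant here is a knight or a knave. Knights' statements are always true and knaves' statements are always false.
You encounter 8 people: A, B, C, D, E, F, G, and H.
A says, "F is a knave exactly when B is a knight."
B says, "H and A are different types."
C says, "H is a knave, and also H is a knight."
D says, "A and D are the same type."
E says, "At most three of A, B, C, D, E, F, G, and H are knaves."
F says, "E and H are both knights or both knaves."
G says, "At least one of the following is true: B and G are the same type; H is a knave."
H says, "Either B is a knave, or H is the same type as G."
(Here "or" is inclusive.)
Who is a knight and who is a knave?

A is a knight, B is a knight, C is a knave, D is a knight, E is a knight, F is a knave, G is a knight, and H is a knave.

A is a knight, and the claim "F is a knave exactly when B is a knight" is indeed True.
B (knight): "H and A are different types" — True. ✓
C is a knave, and the claim "H is a knave, and also H is a knight" is indeed False.
Since D is a knight, "A and D are the same type" needs to be True, which holds.
As a knight, E's statement "at most three of A, B, C, D, E, F, G, and H are knaves" should be True; it is.
F is a knave, so "E and H are both knights or both knaves" must be False — and it is.
G (knight): "at least one of the following is true: B and G are the same type; H is a knave" — True. ✓
As a knave, H's statement "either B is a knave, or H is the same type as G" should be False; it is.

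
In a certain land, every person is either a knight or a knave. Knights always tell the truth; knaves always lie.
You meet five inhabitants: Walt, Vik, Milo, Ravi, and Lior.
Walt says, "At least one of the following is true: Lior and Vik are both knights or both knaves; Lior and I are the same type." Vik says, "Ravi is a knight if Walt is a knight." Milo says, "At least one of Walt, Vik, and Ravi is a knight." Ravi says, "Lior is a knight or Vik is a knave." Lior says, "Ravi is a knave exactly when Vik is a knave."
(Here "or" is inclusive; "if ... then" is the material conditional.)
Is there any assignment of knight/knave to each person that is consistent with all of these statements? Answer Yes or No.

One consistent assignment: Walt=knight, Vik=knight, Milo=knight, Ravi=knight, Lior=knight.

Yes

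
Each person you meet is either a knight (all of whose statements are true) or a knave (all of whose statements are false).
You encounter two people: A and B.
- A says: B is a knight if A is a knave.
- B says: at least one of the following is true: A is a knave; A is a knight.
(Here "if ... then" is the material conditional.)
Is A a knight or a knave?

A is a knight.

Consistent assignments: {A=knight, B=knight}
In every consistent assignment, A is a knight.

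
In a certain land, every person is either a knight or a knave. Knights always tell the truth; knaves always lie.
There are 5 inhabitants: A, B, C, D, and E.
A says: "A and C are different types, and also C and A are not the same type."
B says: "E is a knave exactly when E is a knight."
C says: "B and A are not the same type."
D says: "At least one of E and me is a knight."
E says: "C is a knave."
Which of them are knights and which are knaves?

Knights: D and E. Knaves: A, B, and C.

Since A is a knave, "A and C are different types, and also C and A are not the same type" needs to be False, which holds.
B is a knave; "E is a knave exactly when E is a knight" is False, as required.
C (knave): "B and A are not the same type" — False. ✓
Since D is a knight, "at least one of E and me is a knight" needs to be true, which holds.
E (knight): "C is a knave" — true. ✓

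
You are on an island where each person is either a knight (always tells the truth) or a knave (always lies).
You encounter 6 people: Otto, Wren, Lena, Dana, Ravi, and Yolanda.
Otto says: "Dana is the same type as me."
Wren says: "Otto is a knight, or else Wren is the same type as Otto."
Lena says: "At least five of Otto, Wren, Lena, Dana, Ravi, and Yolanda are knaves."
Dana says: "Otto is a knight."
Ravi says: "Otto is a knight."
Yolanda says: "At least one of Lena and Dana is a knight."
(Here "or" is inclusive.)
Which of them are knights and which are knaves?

Otto is a knight, Wren is a knight, Lena is a knave, Dana is a knight, Ravi is a knight, and Yolanda is a knight.

Since Otto is a knight, "Dana is the same type as me" needs to be True, which holds.
Wren is a knight, so "Otto is a knight, or else Wren is the same type as Otto" must be True — and it is.
Lena is a knave; "at least five of Otto, Wren, Lena, Dana, Ravi, and Yolanda are knaves" is false, as required.
As a knight, Dana's statement "Otto is a knight" should be True; it is.
Ravi (knight): "Otto is a knight" — True. ✓
Yolanda is a knight; "at least one of Lena and Dana is a knight" is True, as required.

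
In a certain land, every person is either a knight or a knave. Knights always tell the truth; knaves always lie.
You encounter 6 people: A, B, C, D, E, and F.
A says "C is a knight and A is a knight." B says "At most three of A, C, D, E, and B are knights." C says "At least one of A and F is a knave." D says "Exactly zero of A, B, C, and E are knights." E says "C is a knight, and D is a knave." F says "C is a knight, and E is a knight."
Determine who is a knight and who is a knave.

A is a knave, and the claim "C is a knight and A is a knight" is indeed false.
As a knight, B's statement "at most three of A, C, D, E, and B are knights" should be True; it is.
C is a knight; "at least one of A and F is a knave" is True, as required.
D (knave): "exactly zero of A, B, C, and E are knights" — false. ✓
E is a knight, so "C is a knight, and D is a knave" must be True — and it is.
F is a knight, and the claim "C is a knight, and E is a knight" is indeed True.

A is a knave, B is a knight, C is a knight, D is a knave, E is a knight, and F is a knight.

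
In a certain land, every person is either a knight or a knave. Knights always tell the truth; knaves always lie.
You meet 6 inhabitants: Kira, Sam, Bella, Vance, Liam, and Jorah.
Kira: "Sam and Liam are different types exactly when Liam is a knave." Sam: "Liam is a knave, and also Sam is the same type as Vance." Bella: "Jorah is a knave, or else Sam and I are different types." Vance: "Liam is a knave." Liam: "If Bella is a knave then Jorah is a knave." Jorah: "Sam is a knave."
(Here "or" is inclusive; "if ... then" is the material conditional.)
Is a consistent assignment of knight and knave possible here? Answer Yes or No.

Yes

One consistent assignment: Kira=knave, Sam=knave, Bella=knight, Vance=knave, Liam=knight, Jorah=knight.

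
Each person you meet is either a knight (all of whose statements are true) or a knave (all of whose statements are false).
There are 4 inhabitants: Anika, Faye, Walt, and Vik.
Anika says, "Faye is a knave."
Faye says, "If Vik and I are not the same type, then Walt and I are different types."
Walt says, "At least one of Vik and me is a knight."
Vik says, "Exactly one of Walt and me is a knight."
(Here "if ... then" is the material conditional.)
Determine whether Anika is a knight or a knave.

Anika is a knave.

Consistent assignments: {Anika=knave, Faye=knight, Walt=knave, Vik=knave}
In every consistent assignment, Anika is a knave.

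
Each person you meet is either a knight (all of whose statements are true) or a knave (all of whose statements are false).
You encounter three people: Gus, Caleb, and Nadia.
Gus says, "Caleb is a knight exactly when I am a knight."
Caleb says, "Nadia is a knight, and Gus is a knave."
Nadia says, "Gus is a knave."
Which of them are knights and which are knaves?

Gus is a knave, Caleb is a knight, and Nadia is a knight.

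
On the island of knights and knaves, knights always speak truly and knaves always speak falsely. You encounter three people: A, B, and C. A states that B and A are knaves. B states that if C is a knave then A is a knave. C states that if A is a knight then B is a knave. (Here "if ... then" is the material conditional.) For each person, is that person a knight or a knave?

Since A is a knave, "B and A are knaves" needs to be False, which holds.
Since B is a knight, "if C is a knave then A is a knave" needs to be True, which holds.
C is a knight, so "if A is a knight then B is a knave" must be True — and it is.

Knights: B and C. Knaves: A.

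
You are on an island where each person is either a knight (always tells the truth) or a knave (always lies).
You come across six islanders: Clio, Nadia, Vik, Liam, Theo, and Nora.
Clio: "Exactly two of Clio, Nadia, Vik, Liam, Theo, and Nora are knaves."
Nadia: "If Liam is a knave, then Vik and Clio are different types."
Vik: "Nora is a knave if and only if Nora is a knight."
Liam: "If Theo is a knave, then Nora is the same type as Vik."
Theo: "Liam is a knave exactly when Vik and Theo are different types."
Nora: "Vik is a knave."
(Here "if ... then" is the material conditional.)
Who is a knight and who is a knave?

Clio is a knave, Nadia is a knave, Vik is a knave, Liam is a knave, Theo is a knave, and Nora is a knight.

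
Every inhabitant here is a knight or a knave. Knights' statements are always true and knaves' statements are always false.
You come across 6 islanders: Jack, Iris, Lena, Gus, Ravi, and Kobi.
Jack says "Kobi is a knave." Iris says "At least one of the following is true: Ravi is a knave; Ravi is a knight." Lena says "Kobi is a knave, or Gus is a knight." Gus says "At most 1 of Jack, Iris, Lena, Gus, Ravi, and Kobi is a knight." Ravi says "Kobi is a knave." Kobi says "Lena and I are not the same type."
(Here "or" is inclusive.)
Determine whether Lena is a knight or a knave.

Lena is a knave.

Consistent assignments: {Jack=knave, Iris=knight, Lena=knave, Gus=knave, Ravi=knave, Kobi=knight}
In every consistent assignment, Lena is a knave.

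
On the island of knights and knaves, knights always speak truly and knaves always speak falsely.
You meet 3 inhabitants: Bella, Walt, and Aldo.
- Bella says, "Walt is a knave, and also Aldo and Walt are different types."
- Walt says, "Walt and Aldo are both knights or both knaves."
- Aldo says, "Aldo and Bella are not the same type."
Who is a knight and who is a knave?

Bella is a knave, Walt is a knight, and Aldo is a knight.

Bella is a knave, and the claim "Walt is a knave, and also Aldo and Walt are different types" is indeed false.
Since Walt is a knight, "Walt and Aldo are both knights or both knaves" needs to be True, which holds.
Since Aldo is a knight, "Aldo and Bella are not the same type" needs to be True, which holds.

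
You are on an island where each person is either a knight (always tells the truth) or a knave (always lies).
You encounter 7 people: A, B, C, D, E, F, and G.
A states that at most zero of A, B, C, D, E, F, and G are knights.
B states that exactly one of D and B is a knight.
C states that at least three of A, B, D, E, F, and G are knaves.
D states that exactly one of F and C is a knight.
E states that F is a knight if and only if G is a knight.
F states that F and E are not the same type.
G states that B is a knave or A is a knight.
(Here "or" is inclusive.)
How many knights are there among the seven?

The unique consistent assignment is A=knave, B=knight, C=knight, D=knave, E=knave, F=knight, G=knave.
That has 3 knights.

3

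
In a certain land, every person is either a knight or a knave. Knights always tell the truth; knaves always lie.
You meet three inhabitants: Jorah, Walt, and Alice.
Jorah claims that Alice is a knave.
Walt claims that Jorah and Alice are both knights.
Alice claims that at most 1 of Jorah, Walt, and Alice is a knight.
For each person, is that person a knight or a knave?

Knights: Alice. Knaves: Jorah and Walt.

Jorah is a knave, so "Alice is a knave" must be False — and it is.
Walt (knave): "Jorah and Alice are both knights" — False. ✓
As a knight, Alice's statement "at most 1 of Jorah, Walt, and Alice is a knight" should be True; it is.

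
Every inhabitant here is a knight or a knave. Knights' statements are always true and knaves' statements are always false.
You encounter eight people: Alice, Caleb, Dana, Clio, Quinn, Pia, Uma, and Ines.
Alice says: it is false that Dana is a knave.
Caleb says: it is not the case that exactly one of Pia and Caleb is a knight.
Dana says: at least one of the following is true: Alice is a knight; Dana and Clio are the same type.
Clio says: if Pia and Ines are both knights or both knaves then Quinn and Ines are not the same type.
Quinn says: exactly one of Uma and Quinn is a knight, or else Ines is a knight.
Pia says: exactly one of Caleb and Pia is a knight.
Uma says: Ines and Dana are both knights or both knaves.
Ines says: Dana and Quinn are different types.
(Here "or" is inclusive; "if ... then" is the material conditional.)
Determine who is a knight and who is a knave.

Knights: Alice, Dana, Clio, Quinn, and Pia. Knaves: Caleb, Uma, and Ines.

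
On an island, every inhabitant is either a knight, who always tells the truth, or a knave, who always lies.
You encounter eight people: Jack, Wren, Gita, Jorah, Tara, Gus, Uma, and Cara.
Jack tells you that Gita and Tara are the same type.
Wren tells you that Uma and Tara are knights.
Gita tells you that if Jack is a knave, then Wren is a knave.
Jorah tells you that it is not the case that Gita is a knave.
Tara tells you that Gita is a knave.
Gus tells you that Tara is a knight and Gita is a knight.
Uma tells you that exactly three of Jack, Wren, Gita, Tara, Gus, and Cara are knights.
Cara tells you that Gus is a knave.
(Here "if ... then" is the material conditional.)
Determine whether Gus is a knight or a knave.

Gus is a knave.

Consistent assignments: {Jack=knave, Wren=knight, Gita=knave, Jorah=knave, Tara=knight, Gus=knave, Uma=knight, Cara=knight}; {Jack=knave, Wren=knave, Gita=knight, Jorah=knight, Tara=knave, Gus=knave, Uma=knave, Cara=knight}
In every consistent assignment, Gus is a knave.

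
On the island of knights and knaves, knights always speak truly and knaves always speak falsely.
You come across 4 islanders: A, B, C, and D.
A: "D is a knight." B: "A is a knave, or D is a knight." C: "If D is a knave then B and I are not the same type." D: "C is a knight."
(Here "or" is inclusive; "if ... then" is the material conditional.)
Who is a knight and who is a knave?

Knights: A, B, C, and D. Knaves: none.

Suppose A is a knave. Then A's statement "D is a knight" would have to be false. Checking the 8 ways to assign the others, none is consistent with every speaker.
(For instance, with B=knight, C=knight, D=knight, A's claim "D is a knight" comes out true where it would need to be false.)
So A must be a knight, making "D is a knight" true. Taking A=knight, B=knight, C=knight, D=knight, each remaining statement checks out:
  B (knight): "A is a knave, or D is a knight" — true. ✓
  C (knight): "if D is a knave then B and I are not the same type" — true. ✓
  D (knight): "C is a knight" — true. ✓
This is the unique consistent assignment.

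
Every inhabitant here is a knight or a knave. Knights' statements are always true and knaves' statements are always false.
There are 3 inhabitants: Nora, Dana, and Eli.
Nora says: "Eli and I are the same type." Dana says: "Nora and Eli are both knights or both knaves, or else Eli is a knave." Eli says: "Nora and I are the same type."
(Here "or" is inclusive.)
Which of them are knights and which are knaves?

Knights: Nora, Dana, and Eli. Knaves: none.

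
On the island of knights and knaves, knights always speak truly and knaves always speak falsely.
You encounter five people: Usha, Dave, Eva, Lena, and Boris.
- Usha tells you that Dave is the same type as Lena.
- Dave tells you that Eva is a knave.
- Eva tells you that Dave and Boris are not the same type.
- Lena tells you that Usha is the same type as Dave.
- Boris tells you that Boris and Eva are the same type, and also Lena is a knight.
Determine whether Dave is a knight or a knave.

Dave is a knave.

Consistent assignments: {Usha=knave, Dave=knave, Eva=knight, Lena=knight, Boris=knight}
In every consistent assignment, Dave is a knave.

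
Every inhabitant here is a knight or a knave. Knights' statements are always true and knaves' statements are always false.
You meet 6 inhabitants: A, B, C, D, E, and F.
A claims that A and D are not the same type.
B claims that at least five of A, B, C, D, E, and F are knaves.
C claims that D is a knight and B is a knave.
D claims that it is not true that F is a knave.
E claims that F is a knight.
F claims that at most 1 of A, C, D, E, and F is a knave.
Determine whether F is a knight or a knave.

F is a knave.

Consistent assignments: {A=knave, B=knight, C=knave, D=knave, E=knave, F=knave}
In every consistent assignment, F is a knave.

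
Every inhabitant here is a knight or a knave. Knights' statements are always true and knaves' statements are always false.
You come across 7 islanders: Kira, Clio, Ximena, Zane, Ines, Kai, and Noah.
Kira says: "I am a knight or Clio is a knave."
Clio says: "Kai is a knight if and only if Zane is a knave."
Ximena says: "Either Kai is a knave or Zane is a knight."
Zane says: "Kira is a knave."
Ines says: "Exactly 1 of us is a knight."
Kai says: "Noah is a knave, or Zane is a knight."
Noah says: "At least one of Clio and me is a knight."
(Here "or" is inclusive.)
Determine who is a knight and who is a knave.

Kira (knight): "I am a knight or Clio is a knave" — True. ✓
Clio is a knave; "Kai is a knight if and only if Zane is a knave" is false, as required.
Ximena is a knight, and the claim "either Kai is a knave or Zane is a knight" is indeed True.
Zane is a knave; "Kira is a knave" is false, as required.
Ines is a knave, and the claim "exactly 1 of us is a knight" is indeed false.
Kai is a knave, so "Noah is a knave, or Zane is a knight" must be false — and it is.
Noah is a knight, and the claim "at least one of Clio and me is a knight" is indeed True.

Kira is a knight, Clio is a knave, Ximena is a knight, Zane is a knave, Ines is a knave, Kai is a knave, and Noah is a knight.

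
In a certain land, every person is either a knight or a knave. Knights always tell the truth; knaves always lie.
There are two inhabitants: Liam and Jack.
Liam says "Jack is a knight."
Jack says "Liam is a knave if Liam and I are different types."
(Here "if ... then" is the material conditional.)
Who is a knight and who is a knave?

Suppose Liam is a knave. Then Liam's statement "Jack is a knight" would have to be false. Checking the 2 ways to assign the others, none is consistent with every speaker.
(For instance, with Jack=knight, Liam's claim "Jack is a knight" comes out true where it would need to be false.)
So Liam must be a knight, making "Jack is a knight" true. Taking Liam=knight, Jack=knight, each remaining statement checks out:
  Jack (knight): "Liam is a knave if Liam and I are different types" — true. ✓
This is the unique consistent assignment.

Liam is a knight and Jack is a knight.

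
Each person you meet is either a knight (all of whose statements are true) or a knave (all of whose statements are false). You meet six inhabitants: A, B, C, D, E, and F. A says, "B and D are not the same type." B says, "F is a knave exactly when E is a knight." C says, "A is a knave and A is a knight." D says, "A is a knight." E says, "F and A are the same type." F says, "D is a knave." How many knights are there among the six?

2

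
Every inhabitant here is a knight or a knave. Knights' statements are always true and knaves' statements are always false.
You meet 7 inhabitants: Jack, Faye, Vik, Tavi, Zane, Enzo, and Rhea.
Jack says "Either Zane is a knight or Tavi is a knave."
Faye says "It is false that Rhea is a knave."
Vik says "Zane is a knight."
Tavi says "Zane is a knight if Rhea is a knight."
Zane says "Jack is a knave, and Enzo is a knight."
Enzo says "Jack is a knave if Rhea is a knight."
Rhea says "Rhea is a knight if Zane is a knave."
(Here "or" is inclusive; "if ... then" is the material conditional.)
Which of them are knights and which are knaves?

Jack is a knight, Faye is a knight, Vik is a knave, Tavi is a knave, Zane is a knave, Enzo is a knave, and Rhea is a knight.

Jack (knight): "either Zane is a knight or Tavi is a knave" — True. ✓
Since Faye is a knight, "it is false that Rhea is a knave" needs to be True, which holds.
Vik is a knave, so "Zane is a knight" must be False — and it is.
Since Tavi is a knave, "Zane is a knight if Rhea is a knight" needs to be False, which holds.
As a knave, Zane's statement "Jack is a knave, and Enzo is a knight" should be False; it is.
Enzo is a knave; "Jack is a knave if Rhea is a knight" is False, as required.
Since Rhea is a knight, "Rhea is a knight if Zane is a knave" needs to be True, which holds.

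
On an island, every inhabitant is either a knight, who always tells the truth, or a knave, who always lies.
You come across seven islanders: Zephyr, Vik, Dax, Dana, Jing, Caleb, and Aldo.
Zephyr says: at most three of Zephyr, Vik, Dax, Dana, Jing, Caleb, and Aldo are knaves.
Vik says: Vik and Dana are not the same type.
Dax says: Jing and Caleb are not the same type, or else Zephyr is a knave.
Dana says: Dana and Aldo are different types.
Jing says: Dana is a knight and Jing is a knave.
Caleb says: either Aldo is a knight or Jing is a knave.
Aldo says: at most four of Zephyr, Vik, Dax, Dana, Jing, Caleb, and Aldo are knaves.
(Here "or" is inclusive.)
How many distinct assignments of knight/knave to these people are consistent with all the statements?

1

Consistent assignments:
  Zephyr=knave, Vik=knave, Dax=knight, Dana=knave, Jing=knave, Caleb=knight, Aldo=knave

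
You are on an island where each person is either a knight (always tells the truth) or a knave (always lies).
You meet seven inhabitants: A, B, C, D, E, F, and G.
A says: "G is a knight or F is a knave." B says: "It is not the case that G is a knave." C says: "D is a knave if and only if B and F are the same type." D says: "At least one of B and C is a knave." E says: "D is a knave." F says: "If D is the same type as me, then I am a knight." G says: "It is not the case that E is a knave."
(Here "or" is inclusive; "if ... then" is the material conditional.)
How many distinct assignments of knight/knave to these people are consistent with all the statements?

2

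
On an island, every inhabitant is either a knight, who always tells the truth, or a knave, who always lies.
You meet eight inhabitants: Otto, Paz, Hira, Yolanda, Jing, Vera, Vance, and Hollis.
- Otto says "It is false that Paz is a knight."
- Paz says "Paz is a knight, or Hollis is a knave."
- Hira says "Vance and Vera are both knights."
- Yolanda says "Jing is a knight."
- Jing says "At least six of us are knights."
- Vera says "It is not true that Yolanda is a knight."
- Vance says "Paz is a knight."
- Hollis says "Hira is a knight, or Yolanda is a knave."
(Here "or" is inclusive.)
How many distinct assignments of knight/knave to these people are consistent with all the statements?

2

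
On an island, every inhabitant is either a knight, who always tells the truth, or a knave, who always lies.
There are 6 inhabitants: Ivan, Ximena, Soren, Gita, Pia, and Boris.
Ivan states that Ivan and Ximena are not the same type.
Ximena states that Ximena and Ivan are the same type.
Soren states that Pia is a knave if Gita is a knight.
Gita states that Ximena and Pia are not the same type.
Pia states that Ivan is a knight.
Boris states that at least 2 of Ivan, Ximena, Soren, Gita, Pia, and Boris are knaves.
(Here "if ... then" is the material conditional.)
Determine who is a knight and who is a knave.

Ivan is a knight, Ximena is a knave, Soren is a knave, Gita is a knight, Pia is a knight, and Boris is a knight.

Ivan is a knight, and the claim "Ivan and Ximena are not the same type" is indeed true.
As a knave, Ximena's statement "Ximena and Ivan are the same type" should be false; it is.
Since Soren is a knave, "Pia is a knave if Gita is a knight" needs to be false, which holds.
Gita is a knight; "Ximena and Pia are not the same type" is true, as required.
Pia (knight): "Ivan is a knight" — true. ✓
As a knight, Boris's statement "at least 2 of Ivan, Ximena, Soren, Gita, Pia, and Boris are knaves" should be true; it is.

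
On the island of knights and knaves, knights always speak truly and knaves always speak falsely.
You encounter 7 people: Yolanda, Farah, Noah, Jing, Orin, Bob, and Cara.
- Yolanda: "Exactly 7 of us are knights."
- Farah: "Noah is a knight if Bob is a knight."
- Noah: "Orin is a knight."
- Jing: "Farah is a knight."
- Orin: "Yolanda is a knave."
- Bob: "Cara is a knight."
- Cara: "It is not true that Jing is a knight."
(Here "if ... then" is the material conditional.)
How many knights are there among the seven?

4

The unique consistent assignment is Yolanda=knave, Farah=knight, Noah=knight, Jing=knight, Orin=knight, Bob=knave, Cara=knave.
That has 4 knights.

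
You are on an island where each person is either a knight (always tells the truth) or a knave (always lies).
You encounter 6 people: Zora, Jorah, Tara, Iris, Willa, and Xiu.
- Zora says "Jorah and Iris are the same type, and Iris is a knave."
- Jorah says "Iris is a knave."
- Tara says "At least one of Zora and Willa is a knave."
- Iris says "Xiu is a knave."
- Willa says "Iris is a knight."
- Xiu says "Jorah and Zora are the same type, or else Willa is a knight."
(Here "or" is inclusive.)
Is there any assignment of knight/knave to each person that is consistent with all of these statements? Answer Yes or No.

No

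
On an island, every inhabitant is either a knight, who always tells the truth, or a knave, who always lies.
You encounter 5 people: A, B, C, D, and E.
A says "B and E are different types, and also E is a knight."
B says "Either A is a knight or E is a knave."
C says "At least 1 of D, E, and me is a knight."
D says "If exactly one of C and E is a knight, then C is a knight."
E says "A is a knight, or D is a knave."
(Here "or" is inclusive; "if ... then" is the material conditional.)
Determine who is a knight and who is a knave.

A is a knave; "B and E are different types, and also E is a knight" is false, as required.
Since B is a knight, "either A is a knight or E is a knave" needs to be true, which holds.
As a knight, C's statement "at least 1 of D, E, and me is a knight" should be true; it is.
D (knight): "if exactly one of C and E is a knight, then C is a knight" — true. ✓
E is a knave, and the claim "A is a knight, or D is a knave" is indeed false.

A is a knave, B is a knight, C is a knight, D is a knight, and E is a knave.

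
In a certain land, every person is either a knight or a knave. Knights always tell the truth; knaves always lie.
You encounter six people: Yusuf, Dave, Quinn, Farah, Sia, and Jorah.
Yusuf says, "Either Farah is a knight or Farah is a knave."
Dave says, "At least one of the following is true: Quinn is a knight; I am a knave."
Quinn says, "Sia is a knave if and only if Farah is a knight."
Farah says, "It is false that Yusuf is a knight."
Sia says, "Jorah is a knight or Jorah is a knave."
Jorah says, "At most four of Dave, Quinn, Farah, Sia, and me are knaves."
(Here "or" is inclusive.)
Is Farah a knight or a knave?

Consistent assignments: {Yusuf=knight, Dave=knight, Quinn=knight, Farah=knave, Sia=knight, Jorah=knight}
In every consistent assignment, Farah is a knave.

Farah is a knave.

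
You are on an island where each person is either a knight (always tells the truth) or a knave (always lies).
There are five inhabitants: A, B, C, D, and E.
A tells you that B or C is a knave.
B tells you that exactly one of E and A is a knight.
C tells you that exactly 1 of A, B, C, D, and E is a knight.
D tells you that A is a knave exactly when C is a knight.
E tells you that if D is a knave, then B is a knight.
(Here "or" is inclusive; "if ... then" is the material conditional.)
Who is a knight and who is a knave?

A is a knight, B is a knave, C is a knave, D is a knight, and E is a knight.

As a knight, A's statement "B or C is a knave" should be true; it is.
B is a knave, so "exactly one of E and A is a knight" must be false — and it is.
Since C is a knave, "exactly 1 of A, B, C, D, and E is a knight" needs to be false, which holds.
As a knight, D's statement "A is a knave exactly when C is a knight" should be true; it is.
As a knight, E's statement "if D is a knave, then B is a knight" should be true; it is.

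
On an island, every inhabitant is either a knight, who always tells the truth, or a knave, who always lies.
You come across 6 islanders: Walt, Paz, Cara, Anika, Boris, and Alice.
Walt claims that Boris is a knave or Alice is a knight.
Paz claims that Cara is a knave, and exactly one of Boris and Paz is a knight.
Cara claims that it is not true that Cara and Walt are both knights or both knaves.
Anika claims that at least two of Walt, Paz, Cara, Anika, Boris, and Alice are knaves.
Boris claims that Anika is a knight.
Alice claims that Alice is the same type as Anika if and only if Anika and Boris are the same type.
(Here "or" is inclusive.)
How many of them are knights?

3

The unique consistent assignment is Walt=knave, Paz=knave, Cara=knight, Anika=knight, Boris=knight, Alice=knave.
That has 3 knights.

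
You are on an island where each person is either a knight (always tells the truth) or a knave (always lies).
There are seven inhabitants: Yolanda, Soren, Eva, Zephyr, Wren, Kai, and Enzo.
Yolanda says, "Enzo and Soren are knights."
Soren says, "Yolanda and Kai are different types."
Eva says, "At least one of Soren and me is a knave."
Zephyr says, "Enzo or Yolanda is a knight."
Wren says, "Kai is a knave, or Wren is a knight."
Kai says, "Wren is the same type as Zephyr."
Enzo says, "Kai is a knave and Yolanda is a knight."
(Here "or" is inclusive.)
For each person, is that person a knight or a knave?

Yolanda is a knave, Soren is a knave, Eva is a knight, Zephyr is a knave, Wren is a knight, Kai is a knave, and Enzo is a knave.

Yolanda is a knave, and the claim "Enzo and Soren are knights" is indeed false.
Soren is a knave, so "Yolanda and Kai are different types" must be false — and it is.
Since Eva is a knight, "at least one of Soren and me is a knave" needs to be true, which holds.
Since Zephyr is a knave, "Enzo or Yolanda is a knight" needs to be false, which holds.
Wren is a knight, and the claim "Kai is a knave, or Wren is a knight" is indeed true.
As a knave, Kai's statement "Wren is the same type as Zephyr" should be false; it is.
Enzo is a knave; "Kai is a knave and Yolanda is a knight" is false, as required.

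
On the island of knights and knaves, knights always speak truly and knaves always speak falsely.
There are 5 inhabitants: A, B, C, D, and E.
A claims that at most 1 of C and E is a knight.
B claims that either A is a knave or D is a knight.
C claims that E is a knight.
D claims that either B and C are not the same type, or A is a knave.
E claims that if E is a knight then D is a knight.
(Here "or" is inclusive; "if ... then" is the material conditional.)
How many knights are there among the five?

The unique consistent assignment is A=knave, B=knight, C=knight, D=knight, E=knight.
That has 4 knights.

4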